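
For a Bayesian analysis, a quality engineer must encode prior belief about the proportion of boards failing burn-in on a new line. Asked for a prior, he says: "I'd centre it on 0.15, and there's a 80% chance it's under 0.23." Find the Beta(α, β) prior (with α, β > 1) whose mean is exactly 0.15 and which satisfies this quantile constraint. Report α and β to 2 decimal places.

With mean 0.15 fixed, write α = 0.15s, β = 0.85s where s = α+β.
Need P(θ < 0.23) = 0.8 under Beta(0.15s, 0.85s). Normal approximation: (q−m)/√(m(1−m)/s) ≈ z_{0.8} = 0.842, so s ≈ 0.15·0.85·(0.842)²/(0.23−0.15)² = 14.1.
At s = 14.1: P(θ<0.23) ≈ 0.818. Adjusting to match 0.8 gives s ≈ 11.03.
So α = 0.15·11.03 ≈ 1.65, β = 0.85·11.03 ≈ 9.37.

α ≈ 1.65, β ≈ 9.37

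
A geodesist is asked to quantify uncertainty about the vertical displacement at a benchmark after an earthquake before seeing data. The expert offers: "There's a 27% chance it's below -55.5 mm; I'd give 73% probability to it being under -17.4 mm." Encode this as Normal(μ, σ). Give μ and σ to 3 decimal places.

For Normal(μ,σ), the p-quantile is μ + z_p·σ. Here z_{0.27} = -0.6128, z_{0.73} = 0.6128.
So -55.5 = μ − 0.6128σ and -17.4 = μ + 0.6128σ.
Subtracting: σ = (-17.4 − -55.5)/(0.6128 − (-0.6128)) = 31.086.
Then μ = -55.5 − (-0.6128)·31.086 = -36.450.

μ = -36.450, σ = 31.086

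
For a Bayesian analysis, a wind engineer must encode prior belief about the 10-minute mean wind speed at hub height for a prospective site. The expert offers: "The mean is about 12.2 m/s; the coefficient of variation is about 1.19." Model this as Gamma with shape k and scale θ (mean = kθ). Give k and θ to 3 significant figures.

k ≈ 0.706, θ ≈ 17.3

For Gamma(k, scale θ): mean = kθ, variance = kθ², so CV = 1/√k.
CV = 1.19, hence k = 1/CV² = 0.706.
Then θ = mean/k = 12.2/0.706 = 17.3.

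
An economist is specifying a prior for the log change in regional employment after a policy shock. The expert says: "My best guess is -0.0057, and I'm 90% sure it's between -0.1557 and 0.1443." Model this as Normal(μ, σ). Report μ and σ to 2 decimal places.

A symmetric 90% interval runs μ ± z·σ with z = 1.645.
Half-width = 0.15, so σ = 0.15/1.645 = 0.09.
μ is the stated best guess, -0.01.

μ = -0.01, σ = 0.09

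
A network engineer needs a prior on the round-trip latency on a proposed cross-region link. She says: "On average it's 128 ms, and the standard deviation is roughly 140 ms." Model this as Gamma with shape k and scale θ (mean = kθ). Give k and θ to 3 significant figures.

k ≈ 0.836, θ ≈ 153

For Gamma(k, scale θ): mean = kθ, variance = kθ², so CV = 1/√k.
CV = SD/mean = 140/128 = 1.094, hence k = 1/CV² = 0.836.
Then θ = mean/k = 128/0.836 = 153.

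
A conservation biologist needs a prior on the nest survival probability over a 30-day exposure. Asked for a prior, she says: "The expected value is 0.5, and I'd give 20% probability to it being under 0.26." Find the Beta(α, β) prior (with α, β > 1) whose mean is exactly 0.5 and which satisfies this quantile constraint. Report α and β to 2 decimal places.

With mean 0.5 fixed, write α = 0.5s, β = 0.5s where s = α+β.
Need P(θ < 0.26) = 0.2 under Beta(0.5s, 0.5s). Normal approximation: (q−m)/√(m(1−m)/s) ≈ z_{0.2} = -0.842, so s ≈ 0.5·0.5·(-0.842)²/(0.26−0.5)² = 3.1.
At s = 3.1: P(θ<0.26) ≈ 0.203. Adjusting to match 0.2 gives s ≈ 3.15.
So α = 0.5·3.15 ≈ 1.58, β = 0.5·3.15 ≈ 1.58.

α ≈ 1.58, β ≈ 1.58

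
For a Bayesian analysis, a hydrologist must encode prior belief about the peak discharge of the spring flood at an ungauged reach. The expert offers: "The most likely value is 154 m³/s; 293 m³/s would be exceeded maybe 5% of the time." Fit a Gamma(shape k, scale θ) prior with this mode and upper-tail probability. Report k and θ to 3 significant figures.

Gamma(k,θ) with k>1 has mode (k−1)θ, so θ = 154/(k−1).
Need P(X < 293) = 0.95 with θ tied to k this way. Start at k = 2, θ = 154: P(X<293) ≈ 0.567.
Too low — raise k to concentrate. Iterating converges to k ≈ 7.72.
Then θ = 154/(7.72−1) ≈ 22.9.

k ≈ 7.72, θ ≈ 22.9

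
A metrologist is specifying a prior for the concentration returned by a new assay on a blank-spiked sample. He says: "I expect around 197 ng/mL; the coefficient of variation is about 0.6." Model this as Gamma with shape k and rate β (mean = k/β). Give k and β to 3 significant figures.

k ≈ 2.78, β ≈ 0.0141

For Gamma(k, rate β): mean = k/β, variance = k/β², so CV = 1/√k.
CV = 0.6, hence k = 1/CV² = 2.78.
Then β = k/mean = 2.78/197 = 0.0141.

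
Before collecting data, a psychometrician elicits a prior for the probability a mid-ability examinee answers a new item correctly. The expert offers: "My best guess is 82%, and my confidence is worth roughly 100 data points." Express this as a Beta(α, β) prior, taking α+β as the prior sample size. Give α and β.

Under the effective-sample-size interpretation, Beta(α, β) has prior mean α/(α+β) and prior sample size α+β.
So α+β = 100 and α/(α+β) = 0.82, giving α = 0.82·100 = 82 and β = 100 − 82 = 18.

α = 82, β = 18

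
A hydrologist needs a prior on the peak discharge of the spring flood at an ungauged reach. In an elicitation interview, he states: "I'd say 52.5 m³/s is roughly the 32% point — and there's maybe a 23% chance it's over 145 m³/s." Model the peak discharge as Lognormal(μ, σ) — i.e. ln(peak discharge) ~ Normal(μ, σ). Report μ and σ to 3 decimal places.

μ ≈ 4.355, σ ≈ 0.842

If T ~ Lognormal(μ,σ) then ln T ~ Normal(μ,σ), so the p-quantile of ln T is μ + z_p·σ.
ln(52.5) = 3.961 and ln(145) = 4.977; z_{0.32} = -0.4677, z_{0.77} = 0.7388.
σ = (4.977 − 3.961)/(0.7388 − (-0.4677)) = 0.842.
μ = 3.961 − (-0.4677)·0.842 = 4.355.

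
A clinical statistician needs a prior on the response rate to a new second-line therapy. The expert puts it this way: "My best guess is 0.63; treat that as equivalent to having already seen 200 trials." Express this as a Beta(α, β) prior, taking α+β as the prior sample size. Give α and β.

α = 126, β = 74

Under the effective-sample-size interpretation, Beta(α, β) has prior mean α/(α+β) and prior sample size α+β.
So α+β = 200 and α/(α+β) = 0.63, giving α = 0.63·200 = 126 and β = 200 − 126 = 74.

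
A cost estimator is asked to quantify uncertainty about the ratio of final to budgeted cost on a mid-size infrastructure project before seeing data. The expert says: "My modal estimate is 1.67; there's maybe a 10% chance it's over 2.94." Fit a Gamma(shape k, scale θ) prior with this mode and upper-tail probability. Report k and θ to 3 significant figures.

Gamma(k,θ) with k>1 has mode (k−1)θ, so θ = 1.67/(k−1).
Need P(X < 2.94) = 0.9 with θ tied to k this way. Start at k = 2, θ = 1.67: P(X<2.94) ≈ 0.525.
Too low — raise k to concentrate. Iterating converges to k ≈ 6.94.
Then θ = 1.67/(6.94−1) ≈ 0.281.

k ≈ 6.94, θ ≈ 0.281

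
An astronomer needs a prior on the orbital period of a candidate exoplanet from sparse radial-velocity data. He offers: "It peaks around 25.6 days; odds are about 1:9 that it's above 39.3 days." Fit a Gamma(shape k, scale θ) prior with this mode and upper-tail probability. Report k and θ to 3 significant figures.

k ≈ 11.2, θ ≈ 2.52

Gamma(k,θ) with k>1 has mode (k−1)θ, so θ = 25.6/(k−1).
Need P(X < 39.3) = 0.9 with θ tied to k this way. Start at k = 2, θ = 25.6: P(X<39.3) ≈ 0.454.
Too low — raise k to concentrate. Iterating converges to k ≈ 11.2.
Then θ = 25.6/(11.2−1) ≈ 2.52.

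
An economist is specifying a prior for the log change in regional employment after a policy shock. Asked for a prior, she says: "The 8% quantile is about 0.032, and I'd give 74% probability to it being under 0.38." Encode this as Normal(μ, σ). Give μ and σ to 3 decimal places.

μ = 0.271, σ = 0.170

For Normal(μ,σ), the p-quantile is μ + z_p·σ. Here z_{0.08} = -1.405, z_{0.74} = 0.6433.
So 0.032 = μ − 1.405σ and 0.38 = μ + 0.6433σ.
Subtracting: σ = (0.38 − 0.032)/(0.6433 − (-1.405)) = 0.170.
Then μ = 0.032 − (-1.405)·0.170 = 0.271.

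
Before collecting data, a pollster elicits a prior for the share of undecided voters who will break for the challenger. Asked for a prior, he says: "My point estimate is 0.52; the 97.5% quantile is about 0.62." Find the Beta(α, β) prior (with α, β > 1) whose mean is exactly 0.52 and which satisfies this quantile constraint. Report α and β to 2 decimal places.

α ≈ 48.71, β ≈ 44.96

With mean 0.52 fixed, write α = 0.52s, β = 0.48s where s = α+β.
Need P(θ < 0.62) = 0.975 under Beta(0.52s, 0.48s). Normal approximation: (q−m)/√(m(1−m)/s) ≈ z_{0.975} = 1.96, so s ≈ 0.52·0.48·(1.96)²/(0.62−0.52)² = 95.9.
At s = 95.9: P(θ<0.62) ≈ 0.976. Adjusting to match 0.975 gives s ≈ 93.67.
So α = 0.52·93.67 ≈ 48.71, β = 0.48·93.67 ≈ 44.96.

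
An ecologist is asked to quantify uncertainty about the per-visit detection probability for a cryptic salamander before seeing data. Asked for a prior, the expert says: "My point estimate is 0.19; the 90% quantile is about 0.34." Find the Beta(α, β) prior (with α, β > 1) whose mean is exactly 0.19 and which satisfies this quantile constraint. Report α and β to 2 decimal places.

α ≈ 2.30, β ≈ 9.82

With mean 0.19 fixed, write α = 0.19s, β = 0.81s where s = α+β.
Need P(θ < 0.34) = 0.9 under Beta(0.19s, 0.81s). Normal approximation: (q−m)/√(m(1−m)/s) ≈ z_{0.9} = 1.28, so s ≈ 0.19·0.81·(1.28)²/(0.34−0.19)² = 11.2.
At s = 11.2: P(θ<0.34) ≈ 0.893. Adjusting to match 0.9 gives s ≈ 12.13.
So α = 0.19·12.13 ≈ 2.30, β = 0.81·12.13 ≈ 9.82.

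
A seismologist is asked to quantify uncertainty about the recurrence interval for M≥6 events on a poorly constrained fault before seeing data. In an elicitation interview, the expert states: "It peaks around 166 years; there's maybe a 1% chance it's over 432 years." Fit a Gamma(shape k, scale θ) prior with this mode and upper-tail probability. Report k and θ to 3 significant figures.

k ≈ 6.09, θ ≈ 32.6

Gamma(k,θ) with k>1 has mode (k−1)θ, so θ = 166/(k−1).
Need P(X < 432) = 0.99 with θ tied to k this way. Start at k = 2, θ = 166: P(X<432) ≈ 0.733.
Too low — raise k to concentrate. Iterating converges to k ≈ 6.09.
Then θ = 166/(6.09−1) ≈ 32.6.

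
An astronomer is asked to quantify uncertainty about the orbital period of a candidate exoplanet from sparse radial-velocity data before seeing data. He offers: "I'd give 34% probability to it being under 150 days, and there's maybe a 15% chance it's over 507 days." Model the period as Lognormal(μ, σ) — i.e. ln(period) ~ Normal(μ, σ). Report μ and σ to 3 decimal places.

μ ≈ 5.357, σ ≈ 0.841

If T ~ Lognormal(μ,σ) then ln T ~ Normal(μ,σ), so the p-quantile of ln T is μ + z_p·σ.
ln(150) = 5.011 and ln(507) = 6.229; z_{0.34} = -0.4125, z_{0.85} = 1.036.
σ = (6.229 − 5.011)/(1.036 − (-0.4125)) = 0.841.
μ = 5.011 − (-0.4125)·0.841 = 5.357.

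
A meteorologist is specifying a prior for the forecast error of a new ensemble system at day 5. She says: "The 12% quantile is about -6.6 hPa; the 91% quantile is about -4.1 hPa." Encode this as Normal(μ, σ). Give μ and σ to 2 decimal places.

For Normal(μ,σ), the p-quantile is μ + z_p·σ. Here z_{0.12} = -1.175, z_{0.91} = 1.341.
So -6.6 = μ − 1.175σ and -4.1 = μ + 1.341σ.
Subtracting: σ = (-4.1 − -6.6)/(1.341 − (-1.175)) = 0.99.
Then μ = -6.6 − (-1.175)·0.99 = -5.43.

μ = -5.43, σ = 0.99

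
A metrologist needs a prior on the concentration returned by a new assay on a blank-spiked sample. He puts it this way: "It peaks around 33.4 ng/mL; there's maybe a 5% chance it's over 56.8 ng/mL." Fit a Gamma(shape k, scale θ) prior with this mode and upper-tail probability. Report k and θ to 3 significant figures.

Gamma(k,θ) with k>1 has mode (k−1)θ, so θ = 33.4/(k−1).
Need P(X < 56.8) = 0.95 with θ tied to k this way. Start at k = 2, θ = 33.4: P(X<56.8) ≈ 0.507.
Too low — raise k to concentrate. Iterating converges to k ≈ 10.9.
Then θ = 33.4/(10.9−1) ≈ 3.37.

k ≈ 10.9, θ ≈ 3.37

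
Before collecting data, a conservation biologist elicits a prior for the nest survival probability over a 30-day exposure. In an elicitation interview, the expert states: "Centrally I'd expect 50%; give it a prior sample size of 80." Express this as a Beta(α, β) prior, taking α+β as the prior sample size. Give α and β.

α = 40, β = 40

Under the effective-sample-size interpretation, Beta(α, β) has prior mean α/(α+β) and prior sample size α+β.
So α+β = 80 and α/(α+β) = 0.5, giving α = 0.5·80 = 40 and β = 80 − 40 = 40.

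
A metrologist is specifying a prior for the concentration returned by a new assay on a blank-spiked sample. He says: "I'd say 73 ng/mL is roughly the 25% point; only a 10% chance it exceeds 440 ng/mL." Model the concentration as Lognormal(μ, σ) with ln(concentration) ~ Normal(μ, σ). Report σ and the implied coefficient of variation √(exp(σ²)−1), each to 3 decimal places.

σ ≈ 0.918, CV ≈ 1.151

If T ~ Lognormal(μ,σ) then ln T ~ Normal(μ,σ), so the p-quantile of ln T is μ + z_p·σ.
ln(73) = 4.29 and ln(440) = 6.087; z_{0.25} = -0.6745, z_{0.9} = 1.282.
σ = (6.087 − 4.29)/(1.282 − (-0.6745)) = 0.918.
μ = 4.29 − (-0.6745)·0.918 = 4.910.
CV = √(exp(σ²)−1) = √(exp(0.8434)−1) = 1.151.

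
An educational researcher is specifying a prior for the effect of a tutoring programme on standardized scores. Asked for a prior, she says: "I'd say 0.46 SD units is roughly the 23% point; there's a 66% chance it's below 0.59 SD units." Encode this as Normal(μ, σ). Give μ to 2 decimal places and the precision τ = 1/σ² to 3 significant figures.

μ = 0.54, τ = 78.4

For Normal(μ,σ), the p-quantile is μ + z_p·σ. Here z_{0.23} = -0.7388, z_{0.66} = 0.4125.
So 0.46 = μ − 0.7388σ and 0.59 = μ + 0.4125σ.
Subtracting: σ = (0.59 − 0.46)/(0.4125 − (-0.7388)) = 0.11.
Then μ = 0.46 − (-0.7388)·0.11 = 0.54.
Precision τ = 1/σ² = 1/0.1129² = 78.4.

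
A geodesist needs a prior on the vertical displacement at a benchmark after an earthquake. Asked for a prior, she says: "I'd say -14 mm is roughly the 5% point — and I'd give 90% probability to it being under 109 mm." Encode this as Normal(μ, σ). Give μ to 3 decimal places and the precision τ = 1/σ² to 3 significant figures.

The p-quantile of Normal(μ,σ) is μ + z_p·σ, with z_{0.05} = -1.645 and z_{0.9} = 1.282.
Eliminate σ: μ = (z₂·x₁ − z₁·x₂)/(z₂ − z₁) = (1.282·-14 − (-1.645)·109)/2.926 = 55.135.
Then σ = (x₂ − x₁)/(z₂ − z₁) = (109 − -14)/2.926 = 42.031.
Precision τ = 1/σ² = 1/42.03² = 0.000566.

μ = 55.135, τ = 0.000566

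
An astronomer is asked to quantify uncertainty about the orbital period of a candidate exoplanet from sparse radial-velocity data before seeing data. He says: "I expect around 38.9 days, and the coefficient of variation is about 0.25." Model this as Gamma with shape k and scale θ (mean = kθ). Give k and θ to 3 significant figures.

k ≈ 16, θ ≈ 2.43

For Gamma(k, scale θ): mean = kθ, variance = kθ², so CV = 1/√k.
CV = 0.25, hence k = 1/CV² = 16.
Then θ = mean/k = 38.9/16 = 2.43.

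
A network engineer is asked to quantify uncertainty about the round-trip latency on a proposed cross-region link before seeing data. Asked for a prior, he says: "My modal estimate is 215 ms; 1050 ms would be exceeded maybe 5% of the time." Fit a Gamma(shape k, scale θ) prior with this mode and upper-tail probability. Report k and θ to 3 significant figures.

Gamma(k,θ) with k>1 has mode (k−1)θ, so θ = 215/(k−1).
Need P(X < 1050) = 0.95 with θ tied to k this way. Start at k = 2, θ = 215: P(X<1050) ≈ 0.955.
Too high — lower k to spread out. Iterating converges to k ≈ 1.96.
Then θ = 215/(1.96−1) ≈ 225.

k ≈ 1.96, θ ≈ 225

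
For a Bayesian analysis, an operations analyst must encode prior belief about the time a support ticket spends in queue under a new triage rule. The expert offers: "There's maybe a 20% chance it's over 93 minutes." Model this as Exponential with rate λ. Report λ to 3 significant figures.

λ ≈ 0.0173

P(T > 93.0) = e^(−λ·93.0) = 0.2, so λ = −ln(0.2)/93.0 = 0.0173.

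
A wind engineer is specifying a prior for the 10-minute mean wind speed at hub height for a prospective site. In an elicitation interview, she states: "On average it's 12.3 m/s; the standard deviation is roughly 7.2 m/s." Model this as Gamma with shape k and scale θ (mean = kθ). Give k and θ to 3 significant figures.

For Gamma(k, scale θ): mean = kθ, variance = kθ², so CV = 1/√k.
CV = SD/mean = 7.2/12.3 = 0.5854, hence k = 1/CV² = 2.92.
Then θ = mean/k = 12.3/2.92 = 4.21.

k ≈ 2.92, θ ≈ 4.21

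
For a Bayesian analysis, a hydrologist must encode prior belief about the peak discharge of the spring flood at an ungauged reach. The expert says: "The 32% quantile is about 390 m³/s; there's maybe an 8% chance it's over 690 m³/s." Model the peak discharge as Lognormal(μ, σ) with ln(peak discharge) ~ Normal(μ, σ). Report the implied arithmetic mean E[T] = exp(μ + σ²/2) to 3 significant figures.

If T ~ Lognormal(μ,σ) then ln T ~ Normal(μ,σ), so the p-quantile of ln T is μ + z_p·σ.
ln(390) = 5.966 and ln(690) = 6.537; z_{0.32} = -0.4677, z_{0.92} = 1.405.
σ = (6.537 − 5.966)/(1.405 − (-0.4677)) = 0.305.
μ = 5.966 − (-0.4677)·0.305 = 6.109.
E[T] = exp(μ + σ²/2) = exp(6.109 + 0.0464) = 471 m³/s.

E[T] ≈ 471 m³/s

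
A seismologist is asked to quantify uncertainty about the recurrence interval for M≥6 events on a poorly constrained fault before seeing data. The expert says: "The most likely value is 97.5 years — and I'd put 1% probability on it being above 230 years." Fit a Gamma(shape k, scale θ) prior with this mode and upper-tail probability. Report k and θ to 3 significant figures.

Gamma(k,θ) with k>1 has mode (k−1)θ, so θ = 97.5/(k−1).
Need P(X < 230) = 0.99 with θ tied to k this way. Start at k = 2, θ = 97.5: P(X<230) ≈ 0.683.
Too low — raise k to concentrate. Iterating converges to k ≈ 7.45.
Then θ = 97.5/(7.45−1) ≈ 15.1.

k ≈ 7.45, θ ≈ 15.1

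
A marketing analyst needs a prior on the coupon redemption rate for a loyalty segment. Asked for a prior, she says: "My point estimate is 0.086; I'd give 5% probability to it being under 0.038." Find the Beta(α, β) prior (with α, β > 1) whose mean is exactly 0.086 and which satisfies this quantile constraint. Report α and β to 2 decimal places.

With mean 0.086 fixed, write α = 0.086s, β = 0.914s where s = α+β.
Need P(θ < 0.038) = 0.05 under Beta(0.086s, 0.914s). Normal approximation: (q−m)/√(m(1−m)/s) ≈ z_{0.05} = -1.64, so s ≈ 0.086·0.914·(-1.64)²/(0.038−0.086)² = 92.3.
At s = 92.3: P(θ<0.038) ≈ 0.025. Adjusting to match 0.05 gives s ≈ 67.34.
So α = 0.086·67.34 ≈ 5.79, β = 0.914·67.34 ≈ 61.55.

α ≈ 5.79, β ≈ 61.55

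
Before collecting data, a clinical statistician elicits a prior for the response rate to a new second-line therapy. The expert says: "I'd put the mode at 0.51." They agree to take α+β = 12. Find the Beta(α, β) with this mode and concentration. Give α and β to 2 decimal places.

For α,β > 1 the Beta mode is (α−1)/(α+β−2). With α+β = 12, the mode is (α−1)/10.
Set (α−1)/10 = 0.51 → α = 1 + 0.51·10 = 6.10.
β = 12 − α = 5.90.

α = 6.10, β = 5.90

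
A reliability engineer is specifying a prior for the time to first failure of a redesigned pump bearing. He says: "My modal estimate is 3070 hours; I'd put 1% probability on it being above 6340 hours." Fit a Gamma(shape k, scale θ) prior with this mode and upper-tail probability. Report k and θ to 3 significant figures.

Gamma(k,θ) with k>1 has mode (k−1)θ, so θ = 3070/(k−1).
Need P(X < 6340) = 0.99 with θ tied to k this way. Start at k = 2, θ = 3070: P(X<6340) ≈ 0.611.
Too low — raise k to concentrate. Iterating converges to k ≈ 10.3.
Then θ = 3070/(10.3−1) ≈ 331.

k ≈ 10.3, θ ≈ 331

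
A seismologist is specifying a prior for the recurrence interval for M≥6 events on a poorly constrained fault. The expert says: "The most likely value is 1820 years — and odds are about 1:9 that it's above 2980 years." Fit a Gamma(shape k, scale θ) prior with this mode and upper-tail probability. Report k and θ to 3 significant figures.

Gamma(k,θ) with k>1 has mode (k−1)θ, so θ = 1820/(k−1).
Need P(X < 2980) = 0.9 with θ tied to k this way. Start at k = 2, θ = 1820: P(X<2980) ≈ 0.487.
Too low — raise k to concentrate. Iterating converges to k ≈ 8.75.
Then θ = 1820/(8.75−1) ≈ 235.

k ≈ 8.75, θ ≈ 235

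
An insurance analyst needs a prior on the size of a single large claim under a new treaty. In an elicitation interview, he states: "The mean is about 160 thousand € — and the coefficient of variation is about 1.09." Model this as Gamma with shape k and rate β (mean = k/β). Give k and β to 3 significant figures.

For Gamma(k, rate β): mean = k/β, variance = k/β², so CV = 1/√k.
CV = 1.09, hence k = 1/CV² = 0.842.
Then β = k/mean = 0.842/160 = 0.00526.

k ≈ 0.842, β ≈ 0.00526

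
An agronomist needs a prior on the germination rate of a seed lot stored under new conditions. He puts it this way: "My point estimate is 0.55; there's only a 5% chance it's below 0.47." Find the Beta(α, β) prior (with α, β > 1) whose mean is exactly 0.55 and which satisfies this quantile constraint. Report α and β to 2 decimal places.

α ≈ 57.86, β ≈ 47.34

With mean 0.55 fixed, write α = 0.55s, β = 0.45s where s = α+β.
Need P(θ < 0.47) = 0.05 under Beta(0.55s, 0.45s). Normal approximation: (q−m)/√(m(1−m)/s) ≈ z_{0.05} = -1.64, so s ≈ 0.55·0.45·(-1.64)²/(0.47−0.55)² = 104.6.
At s = 104.6: P(θ<0.47) ≈ 0.050. Adjusting to match 0.05 gives s ≈ 105.19.
So α = 0.55·105.19 ≈ 57.86, β = 0.45·105.19 ≈ 47.34.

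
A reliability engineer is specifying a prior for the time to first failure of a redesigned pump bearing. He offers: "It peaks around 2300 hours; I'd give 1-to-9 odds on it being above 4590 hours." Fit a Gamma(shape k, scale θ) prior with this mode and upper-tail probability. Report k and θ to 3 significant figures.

k ≈ 5.02, θ ≈ 573

Gamma(k,θ) with k>1 has mode (k−1)θ, so θ = 2300/(k−1).
Need P(X < 4590) = 0.9 with θ tied to k this way. Start at k = 2, θ = 2300: P(X<4590) ≈ 0.593.
Too low — raise k to concentrate. Iterating converges to k ≈ 5.02.
Then θ = 2300/(5.02−1) ≈ 573.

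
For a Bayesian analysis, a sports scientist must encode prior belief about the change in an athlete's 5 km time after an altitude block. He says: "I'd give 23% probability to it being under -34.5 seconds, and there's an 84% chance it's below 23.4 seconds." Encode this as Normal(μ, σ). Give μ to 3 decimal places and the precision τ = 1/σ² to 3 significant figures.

For Normal(μ,σ), the p-quantile is μ + z_p·σ. Here z_{0.23} = -0.7388, z_{0.84} = 0.9945.
So -34.5 = μ − 0.7388σ and 23.4 = μ + 0.9945σ.
Subtracting: σ = (23.4 − -34.5)/(0.9945 − (-0.7388)) = 33.404.
Then μ = -34.5 − (-0.7388)·33.404 = -9.819.
Precision τ = 1/σ² = 1/33.4² = 0.000896.

μ = -9.819, τ = 0.000896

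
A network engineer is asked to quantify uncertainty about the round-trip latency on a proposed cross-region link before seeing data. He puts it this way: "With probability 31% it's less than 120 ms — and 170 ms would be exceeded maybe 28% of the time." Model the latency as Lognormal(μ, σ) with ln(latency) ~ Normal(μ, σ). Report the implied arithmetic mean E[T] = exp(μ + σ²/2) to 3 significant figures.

If T ~ Lognormal(μ,σ) then ln T ~ Normal(μ,σ), so the p-quantile of ln T is μ + z_p·σ.
ln(120) = 4.787 and ln(170) = 5.136; z_{0.31} = -0.4959, z_{0.72} = 0.5828.
σ = (5.136 − 4.787)/(0.5828 − (-0.4959)) = 0.323.
μ = 4.787 − (-0.4959)·0.323 = 4.948.
E[T] = exp(μ + σ²/2) = exp(4.948 + 0.0521) = 148 ms.

E[T] ≈ 148 ms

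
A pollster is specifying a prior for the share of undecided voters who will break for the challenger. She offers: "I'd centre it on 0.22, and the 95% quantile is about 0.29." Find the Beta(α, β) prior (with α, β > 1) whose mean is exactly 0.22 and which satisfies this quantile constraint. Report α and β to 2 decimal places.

α ≈ 22.55, β ≈ 79.94

With mean 0.22 fixed, write α = 0.22s, β = 0.78s where s = α+β.
Need P(θ < 0.29) = 0.95 under Beta(0.22s, 0.78s). Normal approximation: (q−m)/√(m(1−m)/s) ≈ z_{0.95} = 1.64, so s ≈ 0.22·0.78·(1.64)²/(0.29−0.22)² = 94.7.
At s = 94.7: P(θ<0.29) ≈ 0.943. Adjusting to match 0.95 gives s ≈ 102.49.
So α = 0.22·102.49 ≈ 22.55, β = 0.78·102.49 ≈ 79.94.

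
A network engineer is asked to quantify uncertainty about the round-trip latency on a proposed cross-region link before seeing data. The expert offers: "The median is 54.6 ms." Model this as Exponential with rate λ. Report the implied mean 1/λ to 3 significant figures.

Exponential median = ln 2 / λ, so λ = ln 2 / 54.6 = 0.0127.
Mean = 1/λ = 78.8 ms.

mean ≈ 78.8 ms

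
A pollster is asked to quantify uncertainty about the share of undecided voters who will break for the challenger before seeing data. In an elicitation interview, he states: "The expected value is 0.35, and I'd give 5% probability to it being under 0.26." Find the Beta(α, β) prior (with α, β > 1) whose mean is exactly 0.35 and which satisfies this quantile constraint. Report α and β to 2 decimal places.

With mean 0.35 fixed, write α = 0.35s, β = 0.65s where s = α+β.
Need P(θ < 0.26) = 0.05 under Beta(0.35s, 0.65s). Normal approximation: (q−m)/√(m(1−m)/s) ≈ z_{0.05} = -1.64, so s ≈ 0.35·0.65·(-1.64)²/(0.26−0.35)² = 76.0.
At s = 76.0: P(θ<0.26) ≈ 0.044. Adjusting to match 0.05 gives s ≈ 71.11.
So α = 0.35·71.11 ≈ 24.89, β = 0.65·71.11 ≈ 46.22.

α ≈ 24.89, β ≈ 46.22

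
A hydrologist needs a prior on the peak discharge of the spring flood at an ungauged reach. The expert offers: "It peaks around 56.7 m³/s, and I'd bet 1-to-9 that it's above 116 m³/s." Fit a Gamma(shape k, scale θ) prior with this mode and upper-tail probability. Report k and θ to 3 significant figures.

Gamma(k,θ) with k>1 has mode (k−1)θ, so θ = 56.7/(k−1).
Need P(X < 116) = 0.9 with θ tied to k this way. Start at k = 2, θ = 56.7: P(X<116) ≈ 0.606.
Too low — raise k to concentrate. Iterating converges to k ≈ 4.75.
Then θ = 56.7/(4.75−1) ≈ 15.1.

k ≈ 4.75, θ ≈ 15.1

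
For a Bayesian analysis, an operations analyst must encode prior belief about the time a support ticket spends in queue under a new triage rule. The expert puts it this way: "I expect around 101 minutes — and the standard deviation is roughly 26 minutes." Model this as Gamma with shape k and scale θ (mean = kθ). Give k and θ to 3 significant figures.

k ≈ 15.1, θ ≈ 6.69

For Gamma(k, scale θ): mean = kθ, variance = kθ², so CV = 1/√k.
CV = SD/mean = 26/101 = 0.2574, hence k = 1/CV² = 15.1.
Then θ = mean/k = 101/15.1 = 6.69.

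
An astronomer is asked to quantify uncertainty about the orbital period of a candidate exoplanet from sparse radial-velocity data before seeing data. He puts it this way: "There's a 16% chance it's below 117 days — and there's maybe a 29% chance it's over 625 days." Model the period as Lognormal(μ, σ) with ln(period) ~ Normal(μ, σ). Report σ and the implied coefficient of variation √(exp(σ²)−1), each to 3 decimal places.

σ ≈ 1.083, CV ≈ 1.493

If T ~ Lognormal(μ,σ) then ln T ~ Normal(μ,σ), so the p-quantile of ln T is μ + z_p·σ.
ln(117) = 4.762 and ln(625) = 6.438; z_{0.16} = -0.9945, z_{0.71} = 0.5534.
σ = (6.438 − 4.762)/(0.5534 − (-0.9945)) = 1.083.
μ = 4.762 − (-0.9945)·1.083 = 5.839.
CV = √(exp(σ²)−1) = √(exp(1.1719)−1) = 1.493.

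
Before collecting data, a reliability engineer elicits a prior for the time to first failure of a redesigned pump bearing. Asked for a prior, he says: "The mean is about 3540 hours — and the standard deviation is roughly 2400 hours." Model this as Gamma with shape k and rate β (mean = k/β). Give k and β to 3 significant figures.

For Gamma(k, rate β): mean = k/β, variance = k/β², so CV = 1/√k.
CV = SD/mean = 2400/3540 = 0.678, hence k = 1/CV² = 2.18.
Then β = k/mean = 2.18/3540 = 0.000615.

k ≈ 2.18, β ≈ 0.000615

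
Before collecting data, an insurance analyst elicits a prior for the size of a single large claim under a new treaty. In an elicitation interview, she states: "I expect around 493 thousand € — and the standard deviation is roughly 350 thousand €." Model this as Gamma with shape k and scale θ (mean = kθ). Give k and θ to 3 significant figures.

For Gamma(k, scale θ): mean = kθ, variance = kθ², so CV = 1/√k.
CV = SD/mean = 350/493 = 0.7099, hence k = 1/CV² = 1.98.
Then θ = mean/k = 493/1.98 = 248.

k ≈ 1.98, θ ≈ 248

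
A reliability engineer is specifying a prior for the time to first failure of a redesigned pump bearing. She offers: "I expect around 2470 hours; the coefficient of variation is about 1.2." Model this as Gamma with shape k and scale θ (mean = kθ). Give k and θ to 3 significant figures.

For Gamma(k, scale θ): mean = kθ, variance = kθ², so CV = 1/√k.
CV = 1.2, hence k = 1/CV² = 0.694.
Then θ = mean/k = 2470/0.694 = 3560.

k ≈ 0.694, θ ≈ 3560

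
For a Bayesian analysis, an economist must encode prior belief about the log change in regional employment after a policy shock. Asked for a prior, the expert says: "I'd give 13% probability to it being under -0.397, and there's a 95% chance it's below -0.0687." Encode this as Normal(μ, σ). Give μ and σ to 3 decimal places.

μ = -0.264, σ = 0.118

For Normal(μ,σ), the p-quantile is μ + z_p·σ. Here z_{0.13} = -1.126, z_{0.95} = 1.645.
So -0.397 = μ − 1.126σ and -0.0687 = μ + 1.645σ.
Subtracting: σ = (-0.0687 − -0.397)/(1.645 − (-1.126)) = 0.118.
Then μ = -0.397 − (-1.126)·0.118 = -0.264.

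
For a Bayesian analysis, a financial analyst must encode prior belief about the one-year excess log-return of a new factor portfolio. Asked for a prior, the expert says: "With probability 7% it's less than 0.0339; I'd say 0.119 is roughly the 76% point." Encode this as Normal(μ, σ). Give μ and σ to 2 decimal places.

μ = 0.09, σ = 0.04

The p-quantile of Normal(μ,σ) is μ + z_p·σ, with z_{0.07} = -1.476 and z_{0.76} = 0.7063.
Eliminate σ: μ = (z₂·x₁ − z₁·x₂)/(z₂ − z₁) = (0.7063·0.0339 − (-1.476)·0.119)/2.182 = 0.09.
Then σ = (x₂ − x₁)/(z₂ − z₁) = (0.119 − 0.0339)/2.182 = 0.04.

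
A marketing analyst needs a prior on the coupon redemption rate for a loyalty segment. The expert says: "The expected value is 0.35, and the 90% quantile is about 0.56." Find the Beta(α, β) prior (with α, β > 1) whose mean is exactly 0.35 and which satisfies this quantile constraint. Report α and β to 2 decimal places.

α ≈ 3.05, β ≈ 5.66

With mean 0.35 fixed, write α = 0.35s, β = 0.65s where s = α+β.
Need P(θ < 0.56) = 0.9 under Beta(0.35s, 0.65s). Normal approximation: (q−m)/√(m(1−m)/s) ≈ z_{0.9} = 1.28, so s ≈ 0.35·0.65·(1.28)²/(0.56−0.35)² = 8.5.
At s = 8.5: P(θ<0.56) ≈ 0.897. Adjusting to match 0.9 gives s ≈ 8.71.
So α = 0.35·8.71 ≈ 3.05, β = 0.65·8.71 ≈ 5.66.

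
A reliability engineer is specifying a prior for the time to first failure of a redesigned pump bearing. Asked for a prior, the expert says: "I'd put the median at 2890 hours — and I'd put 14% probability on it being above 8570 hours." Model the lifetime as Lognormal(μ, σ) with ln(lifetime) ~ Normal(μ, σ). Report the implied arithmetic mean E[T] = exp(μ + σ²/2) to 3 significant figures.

If T ~ Lognormal(μ,σ) then ln T ~ Normal(μ,σ), so the p-quantile of ln T is μ + z_p·σ.
ln(2890) = 7.969 and ln(8570) = 9.056; z_{0.5} = 0, z_{0.86} = 1.08.
σ = (9.056 − 7.969)/(1.08 − (0)) = 1.006.
μ = 7.969 − (0)·1.006 = 7.969.
E[T] = exp(μ + σ²/2) = exp(7.969 + 0.5062) = 4790 hours.

E[T] ≈ 4790 hours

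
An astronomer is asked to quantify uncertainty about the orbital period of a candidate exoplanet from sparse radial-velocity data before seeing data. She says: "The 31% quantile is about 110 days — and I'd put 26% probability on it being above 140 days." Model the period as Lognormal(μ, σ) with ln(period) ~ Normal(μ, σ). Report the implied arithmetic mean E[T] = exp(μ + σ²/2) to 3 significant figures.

If T ~ Lognormal(μ,σ) then ln T ~ Normal(μ,σ), so the p-quantile of ln T is μ + z_p·σ.
ln(110) = 4.7 and ln(140) = 4.942; z_{0.31} = -0.4959, z_{0.74} = 0.6433.
σ = (4.942 − 4.7)/(0.6433 − (-0.4959)) = 0.212.
μ = 4.7 − (-0.4959)·0.212 = 4.805.
E[T] = exp(μ + σ²/2) = exp(4.805 + 0.0224) = 125 days.

E[T] ≈ 125 days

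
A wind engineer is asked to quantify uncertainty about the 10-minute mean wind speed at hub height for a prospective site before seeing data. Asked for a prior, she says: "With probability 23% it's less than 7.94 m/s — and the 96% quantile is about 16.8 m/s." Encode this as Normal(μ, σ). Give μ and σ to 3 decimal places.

μ = 10.569, σ = 3.559

For Normal(μ,σ), the p-quantile is μ + z_p·σ. Here z_{0.23} = -0.7388, z_{0.96} = 1.751.
So 7.94 = μ − 0.7388σ and 16.8 = μ + 1.751σ.
Subtracting: σ = (16.8 − 7.94)/(1.751 − (-0.7388)) = 3.559.
Then μ = 7.94 − (-0.7388)·3.559 = 10.569.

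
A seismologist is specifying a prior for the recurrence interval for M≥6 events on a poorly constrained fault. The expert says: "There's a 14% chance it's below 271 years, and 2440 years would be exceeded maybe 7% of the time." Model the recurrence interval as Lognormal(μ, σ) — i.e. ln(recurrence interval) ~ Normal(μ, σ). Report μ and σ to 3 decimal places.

If T ~ Lognormal(μ,σ) then ln T ~ Normal(μ,σ), so the p-quantile of ln T is μ + z_p·σ.
ln(271) = 5.602 and ln(2440) = 7.8; z_{0.14} = -1.08, z_{0.93} = 1.476.
σ = (7.8 − 5.602)/(1.476 − (-1.08)) = 0.860.
μ = 5.602 − (-1.08)·0.860 = 6.531.

μ ≈ 6.531, σ ≈ 0.860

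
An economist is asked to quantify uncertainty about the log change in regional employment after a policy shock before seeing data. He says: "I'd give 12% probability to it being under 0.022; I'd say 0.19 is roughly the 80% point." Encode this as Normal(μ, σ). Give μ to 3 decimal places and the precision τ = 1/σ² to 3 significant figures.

For Normal(μ,σ), the p-quantile is μ + z_p·σ. Here z_{0.12} = -1.175, z_{0.8} = 0.8416.
So 0.022 = μ − 1.175σ and 0.19 = μ + 0.8416σ.
Subtracting: σ = (0.19 − 0.022)/(0.8416 − (-1.175)) = 0.083.
Then μ = 0.022 − (-1.175)·0.083 = 0.120.
Precision τ = 1/σ² = 1/0.08331² = 144.

μ = 0.120, τ = 144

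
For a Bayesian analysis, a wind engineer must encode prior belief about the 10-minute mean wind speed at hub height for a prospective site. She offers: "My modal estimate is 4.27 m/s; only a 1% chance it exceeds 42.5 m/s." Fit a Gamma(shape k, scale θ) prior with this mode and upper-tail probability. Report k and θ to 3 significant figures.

k ≈ 1.59, θ ≈ 7.27

Gamma(k,θ) with k>1 has mode (k−1)θ, so θ = 4.27/(k−1).
Need P(X < 42.5) = 0.99 with θ tied to k this way. Start at k = 2, θ = 4.27: P(X<42.5) ≈ 0.999.
Too high — lower k to spread out. Iterating converges to k ≈ 1.59.
Then θ = 4.27/(1.59−1) ≈ 7.27.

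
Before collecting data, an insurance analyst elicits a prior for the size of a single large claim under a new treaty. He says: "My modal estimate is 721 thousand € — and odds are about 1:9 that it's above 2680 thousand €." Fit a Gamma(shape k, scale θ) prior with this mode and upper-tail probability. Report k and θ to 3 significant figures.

k ≈ 2.08, θ ≈ 669

Gamma(k,θ) with k>1 has mode (k−1)θ, so θ = 721/(k−1).
Need P(X < 2680) = 0.9 with θ tied to k this way. Start at k = 2, θ = 721: P(X<2680) ≈ 0.885.
Too low — raise k to concentrate. Iterating converges to k ≈ 2.08.
Then θ = 721/(2.08−1) ≈ 669.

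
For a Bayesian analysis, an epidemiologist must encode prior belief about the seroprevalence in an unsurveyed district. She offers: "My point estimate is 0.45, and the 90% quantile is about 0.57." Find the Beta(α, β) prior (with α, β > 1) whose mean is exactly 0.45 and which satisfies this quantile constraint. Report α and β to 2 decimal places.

α ≈ 12.72, β ≈ 15.54

With mean 0.45 fixed, write α = 0.45s, β = 0.55s where s = α+β.
Need P(θ < 0.57) = 0.9 under Beta(0.45s, 0.55s). Normal approximation: (q−m)/√(m(1−m)/s) ≈ z_{0.9} = 1.28, so s ≈ 0.45·0.55·(1.28)²/(0.57−0.45)² = 28.2.
At s = 28.2: P(θ<0.57) ≈ 0.900. Adjusting to match 0.9 gives s ≈ 28.26.
So α = 0.45·28.26 ≈ 12.72, β = 0.55·28.26 ≈ 15.54.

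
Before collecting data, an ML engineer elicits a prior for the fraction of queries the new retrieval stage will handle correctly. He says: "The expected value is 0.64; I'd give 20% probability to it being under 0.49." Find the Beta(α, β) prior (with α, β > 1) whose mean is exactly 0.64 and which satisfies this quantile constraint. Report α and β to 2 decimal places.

α ≈ 4.45, β ≈ 2.50

With mean 0.64 fixed, write α = 0.64s, β = 0.36s where s = α+β.
Need P(θ < 0.49) = 0.2 under Beta(0.64s, 0.36s). Normal approximation: (q−m)/√(m(1−m)/s) ≈ z_{0.2} = -0.842, so s ≈ 0.64·0.36·(-0.842)²/(0.49−0.64)² = 7.3.
At s = 7.3: P(θ<0.49) ≈ 0.196. Adjusting to match 0.2 gives s ≈ 6.95.
So α = 0.64·6.95 ≈ 4.45, β = 0.36·6.95 ≈ 2.50.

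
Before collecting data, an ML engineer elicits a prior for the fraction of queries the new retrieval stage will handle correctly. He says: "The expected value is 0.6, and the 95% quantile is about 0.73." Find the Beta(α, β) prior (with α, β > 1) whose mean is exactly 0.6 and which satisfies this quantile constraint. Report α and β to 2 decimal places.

α ≈ 21.40, β ≈ 14.26

With mean 0.6 fixed, write α = 0.6s, β = 0.4s where s = α+β.
Need P(θ < 0.73) = 0.95 under Beta(0.6s, 0.4s). Normal approximation: (q−m)/√(m(1−m)/s) ≈ z_{0.95} = 1.64, so s ≈ 0.6·0.4·(1.64)²/(0.73−0.6)² = 38.4.
At s = 38.4: P(θ<0.73) ≈ 0.956. Adjusting to match 0.95 gives s ≈ 35.66.
So α = 0.6·35.66 ≈ 21.40, β = 0.4·35.66 ≈ 14.26.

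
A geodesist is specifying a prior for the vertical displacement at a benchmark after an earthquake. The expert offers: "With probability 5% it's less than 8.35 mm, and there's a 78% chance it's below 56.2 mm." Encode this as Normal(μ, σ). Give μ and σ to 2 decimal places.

For Normal(μ,σ), the p-quantile is μ + z_p·σ. Here z_{0.05} = -1.645, z_{0.78} = 0.7722.
So 8.35 = μ − 1.645σ and 56.2 = μ + 0.7722σ.
Subtracting: σ = (56.2 − 8.35)/(0.7722 − (-1.645)) = 19.80.
Then μ = 8.35 − (-1.645)·19.80 = 40.91.

μ = 40.91, σ = 19.80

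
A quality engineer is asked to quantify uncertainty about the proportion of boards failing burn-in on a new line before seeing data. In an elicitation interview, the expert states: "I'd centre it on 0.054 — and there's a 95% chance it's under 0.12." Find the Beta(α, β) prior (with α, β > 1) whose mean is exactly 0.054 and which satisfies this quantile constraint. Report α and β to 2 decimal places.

α ≈ 2.29, β ≈ 40.07

With mean 0.054 fixed, write α = 0.054s, β = 0.946s where s = α+β.
Need P(θ < 0.12) = 0.95 under Beta(0.054s, 0.946s). Normal approximation: (q−m)/√(m(1−m)/s) ≈ z_{0.95} = 1.64, so s ≈ 0.054·0.946·(1.64)²/(0.12−0.054)² = 31.7.
At s = 31.7: P(θ<0.12) ≈ 0.930. Adjusting to match 0.95 gives s ≈ 42.35.
So α = 0.054·42.35 ≈ 2.29, β = 0.946·42.35 ≈ 40.07.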